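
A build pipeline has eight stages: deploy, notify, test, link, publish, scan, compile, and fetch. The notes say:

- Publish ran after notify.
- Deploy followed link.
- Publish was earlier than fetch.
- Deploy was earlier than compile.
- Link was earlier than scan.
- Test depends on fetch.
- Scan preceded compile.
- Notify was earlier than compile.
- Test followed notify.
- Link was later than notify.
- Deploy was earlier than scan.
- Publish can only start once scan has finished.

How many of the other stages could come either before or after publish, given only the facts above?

Forced before publish: deploy, link, notify, and scan; forced after publish: fetch and test.
That leaves compile with no forced order relative to publish — 1.

1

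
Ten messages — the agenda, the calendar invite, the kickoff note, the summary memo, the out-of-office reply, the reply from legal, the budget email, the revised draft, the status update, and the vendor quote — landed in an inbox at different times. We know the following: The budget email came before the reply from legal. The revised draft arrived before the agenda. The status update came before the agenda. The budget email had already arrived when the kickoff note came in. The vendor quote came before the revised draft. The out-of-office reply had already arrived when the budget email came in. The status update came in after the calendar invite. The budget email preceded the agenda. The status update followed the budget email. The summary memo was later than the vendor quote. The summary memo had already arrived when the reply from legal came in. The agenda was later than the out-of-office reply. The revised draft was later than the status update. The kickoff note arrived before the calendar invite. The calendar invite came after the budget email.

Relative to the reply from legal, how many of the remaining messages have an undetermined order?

Forced before the reply from legal: the budget email, the out-of-office reply, the summary memo, and the vendor quote.
That leaves the agenda, the calendar invite, the kickoff note, the revised draft, and the status update with no forced order relative to the reply from legal — 5.

5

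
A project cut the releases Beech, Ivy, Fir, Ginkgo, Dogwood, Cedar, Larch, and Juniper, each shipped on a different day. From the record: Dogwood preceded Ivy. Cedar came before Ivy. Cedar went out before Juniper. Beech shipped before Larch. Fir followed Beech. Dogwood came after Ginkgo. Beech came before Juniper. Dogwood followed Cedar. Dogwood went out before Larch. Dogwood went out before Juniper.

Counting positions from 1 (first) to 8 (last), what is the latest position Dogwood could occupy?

Dogwood must come before Ivy, Juniper, and Larch — 3 releases forced after it.
Everything else can be placed before Dogwood in some valid order, so Dogwood can sit as late as position 8 − 3 = 5.

5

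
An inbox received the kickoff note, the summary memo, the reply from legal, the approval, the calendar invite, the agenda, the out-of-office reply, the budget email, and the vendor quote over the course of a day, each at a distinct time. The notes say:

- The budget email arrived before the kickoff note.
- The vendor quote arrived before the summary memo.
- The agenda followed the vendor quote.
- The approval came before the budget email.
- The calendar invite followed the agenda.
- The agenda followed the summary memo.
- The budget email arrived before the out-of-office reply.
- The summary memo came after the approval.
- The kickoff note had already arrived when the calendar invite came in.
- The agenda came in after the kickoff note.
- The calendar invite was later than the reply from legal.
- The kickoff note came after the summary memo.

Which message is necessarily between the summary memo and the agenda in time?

the kickoff note

Tracing the constraints gives the summary memo → the kickoff note → the agenda, so the kickoff note sits after the summary memo and before the agenda.
No other message is forced both after the summary memo and before the agenda.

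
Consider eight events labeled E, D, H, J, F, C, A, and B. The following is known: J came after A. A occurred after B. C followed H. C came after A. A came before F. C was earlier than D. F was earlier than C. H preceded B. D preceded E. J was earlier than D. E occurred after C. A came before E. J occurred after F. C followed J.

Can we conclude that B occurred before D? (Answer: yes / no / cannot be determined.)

yes

Chain the constraints: B → A → J → D. Each link is directly stated, so B comes before D.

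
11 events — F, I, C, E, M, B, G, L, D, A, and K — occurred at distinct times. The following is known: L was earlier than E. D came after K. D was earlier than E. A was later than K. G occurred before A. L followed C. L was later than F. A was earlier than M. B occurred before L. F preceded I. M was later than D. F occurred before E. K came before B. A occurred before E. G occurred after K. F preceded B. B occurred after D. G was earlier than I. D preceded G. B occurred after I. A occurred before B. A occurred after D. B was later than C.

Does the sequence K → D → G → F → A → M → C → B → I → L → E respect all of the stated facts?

no

The constraints require I before B, but in the proposed sequence B appears ahead of I. That one violation is enough.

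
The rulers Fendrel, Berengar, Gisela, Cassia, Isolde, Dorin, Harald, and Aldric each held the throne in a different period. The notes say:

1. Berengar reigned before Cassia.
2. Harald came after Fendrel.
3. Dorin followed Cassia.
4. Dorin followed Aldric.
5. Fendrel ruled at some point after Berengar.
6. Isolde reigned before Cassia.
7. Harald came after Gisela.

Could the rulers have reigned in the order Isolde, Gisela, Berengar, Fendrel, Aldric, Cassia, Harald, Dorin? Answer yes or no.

Check each stated constraint against the proposed order — e.g. Gisela is ahead of Harald; Isolde is ahead of Cassia. Every pair is in the required order; nothing is violated.

yes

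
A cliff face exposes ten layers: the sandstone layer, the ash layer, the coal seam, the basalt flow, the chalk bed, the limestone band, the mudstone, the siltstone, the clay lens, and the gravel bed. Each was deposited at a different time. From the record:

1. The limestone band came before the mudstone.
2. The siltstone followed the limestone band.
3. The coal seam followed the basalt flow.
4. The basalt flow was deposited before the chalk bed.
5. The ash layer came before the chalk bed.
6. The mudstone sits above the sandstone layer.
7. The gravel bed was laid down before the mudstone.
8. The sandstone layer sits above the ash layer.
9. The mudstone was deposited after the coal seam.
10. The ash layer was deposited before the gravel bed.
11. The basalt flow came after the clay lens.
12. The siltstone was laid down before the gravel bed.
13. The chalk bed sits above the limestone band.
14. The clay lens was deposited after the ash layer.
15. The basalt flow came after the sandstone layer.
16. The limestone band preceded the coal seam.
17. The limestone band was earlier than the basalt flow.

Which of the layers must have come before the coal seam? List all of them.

Directly stated before the coal seam: the basalt flow and the limestone band.
The ash layer reaches the coal seam via the ash layer → the sandstone layer → the basalt flow → the coal seam.
The clay lens reaches the coal seam via the clay lens → the basalt flow → the coal seam.
The sandstone layer reaches the coal seam via the sandstone layer → the basalt flow → the coal seam.
No chain forces the siltstone (or any of the others) ahead of the coal seam.

the ash layer, the basalt flow, the clay lens, the limestone band, the sandstone layer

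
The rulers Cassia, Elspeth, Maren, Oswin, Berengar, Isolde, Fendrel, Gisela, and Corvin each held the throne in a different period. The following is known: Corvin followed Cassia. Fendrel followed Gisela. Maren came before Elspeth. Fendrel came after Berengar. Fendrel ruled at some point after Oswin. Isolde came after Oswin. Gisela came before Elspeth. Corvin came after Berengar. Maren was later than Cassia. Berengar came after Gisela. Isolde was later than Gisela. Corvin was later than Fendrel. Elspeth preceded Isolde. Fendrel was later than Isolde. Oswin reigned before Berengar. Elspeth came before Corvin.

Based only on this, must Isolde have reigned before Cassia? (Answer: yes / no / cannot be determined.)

Tracing the constraints gives Cassia → Maren → Elspeth → Isolde, so Cassia must come before Isolde.
That means Isolde cannot be before Cassia.

no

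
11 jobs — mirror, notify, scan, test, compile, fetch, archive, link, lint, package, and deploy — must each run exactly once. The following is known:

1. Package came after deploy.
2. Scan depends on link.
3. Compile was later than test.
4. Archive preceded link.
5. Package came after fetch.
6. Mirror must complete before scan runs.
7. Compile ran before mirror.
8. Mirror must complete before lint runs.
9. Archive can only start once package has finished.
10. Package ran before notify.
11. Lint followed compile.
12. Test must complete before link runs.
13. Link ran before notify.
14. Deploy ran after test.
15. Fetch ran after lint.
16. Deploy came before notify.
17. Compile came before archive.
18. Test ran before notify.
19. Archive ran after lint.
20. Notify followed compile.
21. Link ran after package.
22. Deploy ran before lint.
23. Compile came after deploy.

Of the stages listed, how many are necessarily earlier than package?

6

Directly stated before package: deploy and fetch.
Compile reaches package via compile → lint → fetch → package.
Lint reaches package via lint → fetch → package.
Mirror reaches package via mirror → lint → fetch → package.
Likewise test reaches package by chaining the stated constraints.
No chain forces scan (or any of the others) ahead of package.
That's compile, deploy, fetch, lint, mirror, and test — 6 in all.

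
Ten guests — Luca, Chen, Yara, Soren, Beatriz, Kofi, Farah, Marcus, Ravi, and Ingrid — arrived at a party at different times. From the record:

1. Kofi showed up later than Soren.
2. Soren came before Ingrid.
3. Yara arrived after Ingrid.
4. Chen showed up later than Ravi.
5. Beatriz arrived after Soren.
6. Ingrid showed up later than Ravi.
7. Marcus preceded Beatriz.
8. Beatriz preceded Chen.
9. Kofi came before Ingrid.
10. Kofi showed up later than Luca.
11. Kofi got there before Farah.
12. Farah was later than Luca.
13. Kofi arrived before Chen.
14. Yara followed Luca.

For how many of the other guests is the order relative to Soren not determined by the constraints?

Forced after Soren: Beatriz, Chen, Farah, Ingrid, Kofi, and Yara.
That leaves Luca, Marcus, and Ravi with no forced order relative to Soren — 3.

3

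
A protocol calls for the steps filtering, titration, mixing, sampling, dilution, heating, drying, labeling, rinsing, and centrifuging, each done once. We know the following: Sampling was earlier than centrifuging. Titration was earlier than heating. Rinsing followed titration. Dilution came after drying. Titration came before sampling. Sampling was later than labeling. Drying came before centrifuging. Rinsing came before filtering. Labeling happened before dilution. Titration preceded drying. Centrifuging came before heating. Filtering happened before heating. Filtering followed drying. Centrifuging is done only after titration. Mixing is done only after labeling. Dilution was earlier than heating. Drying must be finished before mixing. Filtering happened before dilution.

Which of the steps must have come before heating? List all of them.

centrifuging, dilution, drying, filtering, labeling, rinsing, sampling, titration

Directly stated before heating: centrifuging, dilution, filtering, and titration.
Drying reaches heating via drying → dilution → heating.
Labeling reaches heating via labeling → dilution → heating.
Rinsing reaches heating via rinsing → filtering → heating.
Likewise sampling reaches heating by chaining the stated constraints.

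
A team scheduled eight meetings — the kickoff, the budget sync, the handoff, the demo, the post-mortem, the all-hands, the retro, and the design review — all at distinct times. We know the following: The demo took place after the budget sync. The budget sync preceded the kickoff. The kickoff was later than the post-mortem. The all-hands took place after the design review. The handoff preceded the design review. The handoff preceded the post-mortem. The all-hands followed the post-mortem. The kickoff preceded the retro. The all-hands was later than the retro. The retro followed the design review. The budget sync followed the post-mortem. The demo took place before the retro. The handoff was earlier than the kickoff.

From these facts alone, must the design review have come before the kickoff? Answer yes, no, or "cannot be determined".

No chain of stated constraints runs from the design review to the kickoff, and none runs from the kickoff to the design review either.
So the relative order of the design review and the kickoff is not fixed by the given facts.

cannot be determined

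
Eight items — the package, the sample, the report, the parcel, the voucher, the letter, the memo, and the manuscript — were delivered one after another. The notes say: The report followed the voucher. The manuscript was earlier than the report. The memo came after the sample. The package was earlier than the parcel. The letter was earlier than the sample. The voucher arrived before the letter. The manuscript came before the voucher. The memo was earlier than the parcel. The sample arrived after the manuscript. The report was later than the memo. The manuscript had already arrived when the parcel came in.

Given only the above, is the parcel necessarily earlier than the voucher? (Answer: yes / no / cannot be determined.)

Tracing the constraints gives the voucher → the letter → the sample → the memo → the parcel, so the voucher must come before the parcel.
That means the parcel cannot be before the voucher.

no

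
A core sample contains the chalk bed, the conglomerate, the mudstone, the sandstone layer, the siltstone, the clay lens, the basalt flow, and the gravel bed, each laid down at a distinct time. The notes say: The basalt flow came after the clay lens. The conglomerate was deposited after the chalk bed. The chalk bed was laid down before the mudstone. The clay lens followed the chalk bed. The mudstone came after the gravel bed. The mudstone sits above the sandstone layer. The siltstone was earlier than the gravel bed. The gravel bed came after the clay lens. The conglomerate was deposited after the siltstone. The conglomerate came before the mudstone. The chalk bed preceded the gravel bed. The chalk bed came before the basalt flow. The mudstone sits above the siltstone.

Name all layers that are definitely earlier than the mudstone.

the chalk bed, the clay lens, the conglomerate, the gravel bed, the sandstone layer, the siltstone

Directly stated before the mudstone: the chalk bed, the conglomerate, the gravel bed, the sandstone layer, and the siltstone.
The clay lens reaches the mudstone via the clay lens → the gravel bed → the mudstone.
No chain forces the basalt flow ahead of the mudstone.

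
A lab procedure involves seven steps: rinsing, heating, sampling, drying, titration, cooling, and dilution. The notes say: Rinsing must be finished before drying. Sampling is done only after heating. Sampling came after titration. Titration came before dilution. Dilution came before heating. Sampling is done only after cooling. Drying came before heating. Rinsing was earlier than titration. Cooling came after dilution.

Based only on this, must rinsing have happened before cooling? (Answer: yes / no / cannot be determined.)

Chain the constraints: rinsing → titration → dilution → cooling. Each link is directly stated, so rinsing comes before cooling.

yes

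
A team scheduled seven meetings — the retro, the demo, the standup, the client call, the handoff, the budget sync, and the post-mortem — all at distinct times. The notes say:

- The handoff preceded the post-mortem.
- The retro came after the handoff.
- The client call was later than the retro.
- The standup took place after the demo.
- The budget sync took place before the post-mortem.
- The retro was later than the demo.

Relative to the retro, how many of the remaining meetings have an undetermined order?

3

Forced before the retro: the demo and the handoff; forced after the retro: the client call.
That leaves the budget sync, the post-mortem, and the standup with no forced order relative to the retro — 3.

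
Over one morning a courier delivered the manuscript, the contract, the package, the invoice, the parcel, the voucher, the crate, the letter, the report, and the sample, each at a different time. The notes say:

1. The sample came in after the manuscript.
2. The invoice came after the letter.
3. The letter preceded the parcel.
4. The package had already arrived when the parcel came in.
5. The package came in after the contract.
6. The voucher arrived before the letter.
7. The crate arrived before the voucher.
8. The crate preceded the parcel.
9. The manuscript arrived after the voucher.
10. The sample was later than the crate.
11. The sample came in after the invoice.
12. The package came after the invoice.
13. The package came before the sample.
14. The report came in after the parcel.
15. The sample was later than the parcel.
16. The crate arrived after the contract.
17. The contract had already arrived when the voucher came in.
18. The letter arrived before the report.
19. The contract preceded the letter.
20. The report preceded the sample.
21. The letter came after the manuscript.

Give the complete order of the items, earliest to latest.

The constraints fix every adjacent pair, so only one ordering works:
the contract → the crate → the voucher → the manuscript → the letter → the invoice → the package → the parcel → the report → the sample.

the contract, the crate, the voucher, the manuscript, the letter, the invoice, the package, the parcel, the report, the sample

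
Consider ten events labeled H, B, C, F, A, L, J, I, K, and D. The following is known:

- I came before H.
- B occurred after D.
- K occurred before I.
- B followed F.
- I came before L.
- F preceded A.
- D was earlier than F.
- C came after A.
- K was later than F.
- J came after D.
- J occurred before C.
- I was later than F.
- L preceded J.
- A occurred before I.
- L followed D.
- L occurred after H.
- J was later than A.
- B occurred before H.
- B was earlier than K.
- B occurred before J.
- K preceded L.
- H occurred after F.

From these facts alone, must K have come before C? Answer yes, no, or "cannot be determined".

yes

Chain the constraints: K → L → J → C. Each link is directly stated, so K comes before C.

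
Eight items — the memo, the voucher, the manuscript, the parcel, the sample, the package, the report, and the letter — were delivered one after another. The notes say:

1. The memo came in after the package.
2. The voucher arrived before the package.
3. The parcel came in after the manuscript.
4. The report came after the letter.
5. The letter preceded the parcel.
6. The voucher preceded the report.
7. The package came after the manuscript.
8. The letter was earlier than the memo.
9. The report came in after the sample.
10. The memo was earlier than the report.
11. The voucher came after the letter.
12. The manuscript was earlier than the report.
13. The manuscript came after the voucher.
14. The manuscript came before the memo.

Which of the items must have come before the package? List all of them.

Directly stated before the package: the manuscript and the voucher.
The letter reaches the package via the letter → the voucher → the package.
No chain forces the report (or any of the others) ahead of the package.

the letter, the manuscript, the voucher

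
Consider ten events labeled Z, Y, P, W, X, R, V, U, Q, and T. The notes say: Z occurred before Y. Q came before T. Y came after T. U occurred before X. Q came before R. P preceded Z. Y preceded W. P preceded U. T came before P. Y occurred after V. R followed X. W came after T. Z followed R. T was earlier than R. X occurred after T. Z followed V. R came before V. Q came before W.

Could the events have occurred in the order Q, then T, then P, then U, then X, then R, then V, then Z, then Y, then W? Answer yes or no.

Check each stated constraint against the proposed order — e.g. T is ahead of W; Q is ahead of W. Every pair is in the required order; nothing is violated.

yes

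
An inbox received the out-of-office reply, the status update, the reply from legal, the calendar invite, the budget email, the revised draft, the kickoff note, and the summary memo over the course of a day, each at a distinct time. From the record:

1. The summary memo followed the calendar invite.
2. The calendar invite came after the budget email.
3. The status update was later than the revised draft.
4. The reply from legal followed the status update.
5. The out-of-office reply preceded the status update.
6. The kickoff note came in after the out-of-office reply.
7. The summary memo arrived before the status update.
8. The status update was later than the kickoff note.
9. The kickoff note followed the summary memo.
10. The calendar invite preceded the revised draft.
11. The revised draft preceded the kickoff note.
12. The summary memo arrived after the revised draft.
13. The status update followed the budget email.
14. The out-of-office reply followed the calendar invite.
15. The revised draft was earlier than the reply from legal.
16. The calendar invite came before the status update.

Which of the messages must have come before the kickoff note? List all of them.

Directly stated before the kickoff note: the out-of-office reply, the revised draft, and the summary memo.
The budget email reaches the kickoff note via the budget email → the calendar invite → the summary memo → the kickoff note.
The calendar invite reaches the kickoff note via the calendar invite → the summary memo → the kickoff note.
No chain forces the reply from legal (or any of the others) ahead of the kickoff note.

the budget email, the calendar invite, the out-of-office reply, the revised draft, the summary memo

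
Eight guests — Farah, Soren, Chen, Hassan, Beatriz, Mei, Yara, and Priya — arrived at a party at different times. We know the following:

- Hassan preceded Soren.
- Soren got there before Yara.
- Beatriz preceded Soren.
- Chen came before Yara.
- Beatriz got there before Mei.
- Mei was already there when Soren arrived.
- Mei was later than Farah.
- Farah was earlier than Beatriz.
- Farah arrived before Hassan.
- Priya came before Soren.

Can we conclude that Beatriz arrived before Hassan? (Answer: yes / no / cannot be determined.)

cannot be determined

No chain of stated constraints runs from Beatriz to Hassan, and none runs from Hassan to Beatriz either.
So the relative order of Beatriz and Hassan is not fixed by the given facts.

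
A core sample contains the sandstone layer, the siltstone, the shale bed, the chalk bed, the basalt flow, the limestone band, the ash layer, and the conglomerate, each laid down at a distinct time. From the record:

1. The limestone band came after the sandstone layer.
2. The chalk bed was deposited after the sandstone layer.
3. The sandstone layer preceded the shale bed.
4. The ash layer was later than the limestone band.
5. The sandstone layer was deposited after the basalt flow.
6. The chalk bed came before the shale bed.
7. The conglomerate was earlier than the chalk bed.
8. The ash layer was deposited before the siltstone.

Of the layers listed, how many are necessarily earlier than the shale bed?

4

Directly stated before the shale bed: the chalk bed and the sandstone layer.
The basalt flow reaches the shale bed via the basalt flow → the sandstone layer → the shale bed.
The conglomerate reaches the shale bed via the conglomerate → the chalk bed → the shale bed.
That's the basalt flow, the chalk bed, the conglomerate, and the sandstone layer — 4 in all.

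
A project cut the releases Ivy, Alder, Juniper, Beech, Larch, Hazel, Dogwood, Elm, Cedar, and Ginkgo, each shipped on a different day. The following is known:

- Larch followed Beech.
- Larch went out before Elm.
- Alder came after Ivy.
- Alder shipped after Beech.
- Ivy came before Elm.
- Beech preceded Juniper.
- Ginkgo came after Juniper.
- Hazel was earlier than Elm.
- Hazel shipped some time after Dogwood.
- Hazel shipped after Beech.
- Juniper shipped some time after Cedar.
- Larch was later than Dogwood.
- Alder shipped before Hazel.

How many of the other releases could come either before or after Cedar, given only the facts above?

7

Forced after Cedar: Ginkgo and Juniper.
That leaves Alder, Beech, Dogwood, Elm, Hazel, Ivy, and Larch with no forced order relative to Cedar — 7.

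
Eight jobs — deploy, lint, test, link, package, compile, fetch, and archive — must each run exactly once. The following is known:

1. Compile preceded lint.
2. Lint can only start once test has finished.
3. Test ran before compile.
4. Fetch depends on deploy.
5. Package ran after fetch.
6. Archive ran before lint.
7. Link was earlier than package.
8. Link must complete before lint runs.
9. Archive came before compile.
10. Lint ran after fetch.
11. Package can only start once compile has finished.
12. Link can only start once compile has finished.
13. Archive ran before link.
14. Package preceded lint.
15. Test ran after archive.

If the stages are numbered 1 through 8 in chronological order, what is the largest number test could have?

4

Test must come before compile, link, lint, and package — 4 stages forced after it.
Everything else can be placed before test in some valid order, so test can sit as late as position 8 − 4 = 4.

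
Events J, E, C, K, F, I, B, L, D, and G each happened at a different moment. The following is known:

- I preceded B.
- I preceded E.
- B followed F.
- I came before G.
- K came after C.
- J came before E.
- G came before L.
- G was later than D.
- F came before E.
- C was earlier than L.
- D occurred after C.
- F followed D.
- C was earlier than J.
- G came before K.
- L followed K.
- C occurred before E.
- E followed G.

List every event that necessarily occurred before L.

Directly stated before L: C, G, and K.
D reaches L via D → G → L.
I reaches L via I → G → L.
No chain forces J (or any of the others) ahead of L.

C, D, G, I, K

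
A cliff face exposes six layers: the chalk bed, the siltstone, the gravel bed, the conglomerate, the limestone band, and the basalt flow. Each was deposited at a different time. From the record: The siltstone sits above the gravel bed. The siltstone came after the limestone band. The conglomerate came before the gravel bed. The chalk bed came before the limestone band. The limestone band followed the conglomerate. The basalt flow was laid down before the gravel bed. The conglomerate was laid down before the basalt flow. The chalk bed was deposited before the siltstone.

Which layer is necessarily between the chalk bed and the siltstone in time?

the limestone band

Tracing the constraints gives the chalk bed → the limestone band → the siltstone, so the limestone band sits after the chalk bed and before the siltstone.
No other layer is forced both after the chalk bed and before the siltstone.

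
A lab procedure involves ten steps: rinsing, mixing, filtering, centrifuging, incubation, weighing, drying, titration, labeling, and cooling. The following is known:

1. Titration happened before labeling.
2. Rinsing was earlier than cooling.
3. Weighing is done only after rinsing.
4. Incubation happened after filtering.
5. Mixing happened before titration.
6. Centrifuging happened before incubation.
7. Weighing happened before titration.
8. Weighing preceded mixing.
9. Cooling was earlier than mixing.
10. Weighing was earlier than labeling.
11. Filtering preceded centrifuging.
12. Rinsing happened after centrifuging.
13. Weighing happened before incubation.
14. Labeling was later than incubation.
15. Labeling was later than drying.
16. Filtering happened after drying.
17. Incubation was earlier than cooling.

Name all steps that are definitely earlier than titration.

Directly stated before titration: mixing and weighing.
Centrifuging reaches titration via centrifuging → rinsing → weighing → titration.
Cooling reaches titration via cooling → mixing → titration.
Drying reaches titration via drying → filtering → centrifuging → rinsing → weighing → titration.
Likewise filtering, incubation, and rinsing each reach titration by chaining the stated constraints.
No chain forces labeling ahead of titration.

centrifuging, cooling, drying, filtering, incubation, mixing, rinsing, weighing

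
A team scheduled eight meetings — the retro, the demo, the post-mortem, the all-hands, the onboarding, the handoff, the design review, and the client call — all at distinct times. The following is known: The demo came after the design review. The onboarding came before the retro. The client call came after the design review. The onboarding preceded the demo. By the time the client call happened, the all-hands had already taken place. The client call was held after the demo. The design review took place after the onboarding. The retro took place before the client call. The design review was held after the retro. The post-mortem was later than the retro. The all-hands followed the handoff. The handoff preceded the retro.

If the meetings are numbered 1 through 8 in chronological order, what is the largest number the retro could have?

The retro must come before the client call, the demo, the design review, and the post-mortem — 4 meetings forced after it.
Everything else can be placed before the retro in some valid order, so the retro can sit as late as position 8 − 4 = 4.

4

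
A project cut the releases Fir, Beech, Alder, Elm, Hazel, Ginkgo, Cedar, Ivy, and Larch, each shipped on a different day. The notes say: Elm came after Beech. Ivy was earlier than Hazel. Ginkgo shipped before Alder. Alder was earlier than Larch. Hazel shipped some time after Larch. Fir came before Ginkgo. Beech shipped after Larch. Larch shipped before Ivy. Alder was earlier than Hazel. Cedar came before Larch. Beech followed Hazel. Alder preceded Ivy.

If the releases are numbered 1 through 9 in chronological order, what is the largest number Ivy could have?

Ivy must come before Beech, Elm, and Hazel — 3 releases forced after it.
Everything else can be placed before Ivy in some valid order, so Ivy can sit as late as position 9 − 3 = 6.

6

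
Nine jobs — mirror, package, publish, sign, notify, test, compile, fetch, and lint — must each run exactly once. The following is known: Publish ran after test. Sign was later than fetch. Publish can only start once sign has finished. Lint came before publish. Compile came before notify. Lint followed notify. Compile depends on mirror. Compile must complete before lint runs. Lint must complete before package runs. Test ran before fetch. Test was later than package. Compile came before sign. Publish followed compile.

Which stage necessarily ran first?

Mirror has a chain of constraints placing it before every other stage, so mirror must be first.

mirror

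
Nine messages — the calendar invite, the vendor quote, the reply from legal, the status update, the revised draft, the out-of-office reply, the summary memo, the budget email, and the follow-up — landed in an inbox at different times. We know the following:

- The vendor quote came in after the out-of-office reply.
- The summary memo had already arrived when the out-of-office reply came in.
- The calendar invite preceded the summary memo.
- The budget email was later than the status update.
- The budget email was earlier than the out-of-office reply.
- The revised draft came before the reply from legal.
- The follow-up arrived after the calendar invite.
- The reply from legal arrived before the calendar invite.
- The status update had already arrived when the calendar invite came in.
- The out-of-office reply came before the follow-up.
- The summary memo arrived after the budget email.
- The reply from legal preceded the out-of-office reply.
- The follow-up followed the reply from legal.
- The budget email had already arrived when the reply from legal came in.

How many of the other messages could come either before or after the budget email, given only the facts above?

Forced before the budget email: the status update; forced after the budget email: the calendar invite, the follow-up, the out-of-office reply, the reply from legal, the summary memo, and the vendor quote.
That leaves the revised draft with no forced order relative to the budget email — 1.

1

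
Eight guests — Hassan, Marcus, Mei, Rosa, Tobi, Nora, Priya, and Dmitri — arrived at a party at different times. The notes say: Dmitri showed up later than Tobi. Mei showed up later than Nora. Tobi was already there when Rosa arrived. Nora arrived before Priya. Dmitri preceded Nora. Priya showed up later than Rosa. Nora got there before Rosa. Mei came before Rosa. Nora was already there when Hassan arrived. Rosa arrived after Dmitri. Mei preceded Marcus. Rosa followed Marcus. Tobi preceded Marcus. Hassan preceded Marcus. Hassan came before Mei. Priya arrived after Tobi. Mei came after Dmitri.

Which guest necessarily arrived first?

Tobi

Tobi has a chain of constraints placing them before every other guest, so Tobi must be first.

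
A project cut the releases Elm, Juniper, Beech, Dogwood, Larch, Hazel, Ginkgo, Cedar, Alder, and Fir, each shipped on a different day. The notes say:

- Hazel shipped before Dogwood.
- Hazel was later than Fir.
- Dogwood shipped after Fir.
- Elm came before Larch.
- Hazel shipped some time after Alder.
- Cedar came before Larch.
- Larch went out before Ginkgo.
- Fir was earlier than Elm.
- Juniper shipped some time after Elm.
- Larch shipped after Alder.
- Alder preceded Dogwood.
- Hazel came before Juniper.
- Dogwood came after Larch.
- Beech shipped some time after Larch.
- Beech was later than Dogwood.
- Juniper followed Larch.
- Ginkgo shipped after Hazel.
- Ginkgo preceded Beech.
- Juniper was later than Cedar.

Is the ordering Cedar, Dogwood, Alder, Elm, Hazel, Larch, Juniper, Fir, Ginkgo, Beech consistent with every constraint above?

no

The constraints require Fir before Hazel, but in the proposed sequence Hazel appears ahead of Fir. That one violation is enough.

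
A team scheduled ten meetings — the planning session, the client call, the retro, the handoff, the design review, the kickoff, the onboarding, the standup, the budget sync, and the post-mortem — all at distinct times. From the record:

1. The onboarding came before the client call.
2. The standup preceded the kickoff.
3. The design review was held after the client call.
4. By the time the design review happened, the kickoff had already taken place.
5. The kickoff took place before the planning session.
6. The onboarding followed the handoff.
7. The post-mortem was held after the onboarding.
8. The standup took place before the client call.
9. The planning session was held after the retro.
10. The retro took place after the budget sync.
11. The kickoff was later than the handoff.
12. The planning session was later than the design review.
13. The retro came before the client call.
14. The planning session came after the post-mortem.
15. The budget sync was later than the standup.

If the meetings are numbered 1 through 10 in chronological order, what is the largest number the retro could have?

The retro must come before the client call, the design review, and the planning session — 3 meetings forced after it.
Everything else can be placed before the retro in some valid order, so the retro can sit as late as position 10 − 3 = 7.

7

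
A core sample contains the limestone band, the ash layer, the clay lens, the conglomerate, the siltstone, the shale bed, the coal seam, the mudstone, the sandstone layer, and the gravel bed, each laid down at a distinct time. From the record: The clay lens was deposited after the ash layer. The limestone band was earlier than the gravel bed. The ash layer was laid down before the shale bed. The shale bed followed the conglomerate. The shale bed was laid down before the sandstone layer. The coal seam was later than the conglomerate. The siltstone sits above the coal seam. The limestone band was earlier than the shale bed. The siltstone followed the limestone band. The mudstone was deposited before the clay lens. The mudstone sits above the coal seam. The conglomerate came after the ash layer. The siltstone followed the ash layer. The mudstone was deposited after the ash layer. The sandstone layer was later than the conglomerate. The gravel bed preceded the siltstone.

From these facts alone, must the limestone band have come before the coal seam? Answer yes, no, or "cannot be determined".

No chain of stated constraints runs from the limestone band to the coal seam, and none runs from the coal seam to the limestone band either.
So the relative order of the limestone band and the coal seam is not fixed by the given facts.

cannot be determined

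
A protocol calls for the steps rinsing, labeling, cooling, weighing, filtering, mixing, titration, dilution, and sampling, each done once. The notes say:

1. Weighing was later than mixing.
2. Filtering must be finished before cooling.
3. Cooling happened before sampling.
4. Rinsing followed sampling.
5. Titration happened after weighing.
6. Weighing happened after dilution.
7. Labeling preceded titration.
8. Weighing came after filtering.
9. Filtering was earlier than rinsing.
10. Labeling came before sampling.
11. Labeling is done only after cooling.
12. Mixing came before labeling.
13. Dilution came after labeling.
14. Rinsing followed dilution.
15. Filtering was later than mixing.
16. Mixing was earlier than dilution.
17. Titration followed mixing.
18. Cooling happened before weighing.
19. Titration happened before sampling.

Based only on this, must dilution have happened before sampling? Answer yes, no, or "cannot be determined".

yes

Chain the constraints: dilution → weighing → titration → sampling. Each link is directly stated, so dilution comes before sampling.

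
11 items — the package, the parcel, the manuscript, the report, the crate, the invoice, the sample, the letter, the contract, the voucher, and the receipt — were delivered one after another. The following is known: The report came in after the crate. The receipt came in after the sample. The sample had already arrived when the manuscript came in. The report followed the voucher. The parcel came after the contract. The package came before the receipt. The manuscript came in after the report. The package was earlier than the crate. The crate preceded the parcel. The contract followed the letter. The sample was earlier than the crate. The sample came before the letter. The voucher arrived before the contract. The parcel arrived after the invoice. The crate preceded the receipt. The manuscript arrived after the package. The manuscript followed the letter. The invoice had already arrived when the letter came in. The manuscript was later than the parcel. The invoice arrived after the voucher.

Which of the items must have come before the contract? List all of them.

the invoice, the letter, the sample, the voucher

Directly stated before the contract: the letter and the voucher.
The invoice reaches the contract via the invoice → the letter → the contract.
The sample reaches the contract via the sample → the letter → the contract.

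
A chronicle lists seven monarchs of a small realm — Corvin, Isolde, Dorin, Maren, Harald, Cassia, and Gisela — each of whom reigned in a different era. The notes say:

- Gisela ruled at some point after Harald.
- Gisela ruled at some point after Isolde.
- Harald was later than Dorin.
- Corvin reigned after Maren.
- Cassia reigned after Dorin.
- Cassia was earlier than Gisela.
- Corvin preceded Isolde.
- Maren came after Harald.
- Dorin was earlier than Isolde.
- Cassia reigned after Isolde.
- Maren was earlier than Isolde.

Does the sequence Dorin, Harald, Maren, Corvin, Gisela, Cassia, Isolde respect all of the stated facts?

The constraints require Isolde before Gisela, but in the proposed sequence Gisela appears ahead of Isolde. That one violation is enough.

no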